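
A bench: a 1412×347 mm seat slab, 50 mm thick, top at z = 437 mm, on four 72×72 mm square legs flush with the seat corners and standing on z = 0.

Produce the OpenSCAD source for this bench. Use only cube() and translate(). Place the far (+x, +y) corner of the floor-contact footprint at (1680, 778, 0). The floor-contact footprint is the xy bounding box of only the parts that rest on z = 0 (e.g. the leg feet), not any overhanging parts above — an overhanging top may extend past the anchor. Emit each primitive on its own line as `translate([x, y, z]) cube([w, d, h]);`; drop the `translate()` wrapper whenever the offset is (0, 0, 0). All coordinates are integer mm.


translate([268, 431, 387]) cube([1412, 347, 50]);
translate([268, 431, 0]) cube([72, 72, 387]);
translate([268, 706, 0]) cube([72, 72, 387]);
translate([1608, 431, 0]) cube([72, 72, 387]);
translate([1608, 706, 0]) cube([72, 72, 387]);


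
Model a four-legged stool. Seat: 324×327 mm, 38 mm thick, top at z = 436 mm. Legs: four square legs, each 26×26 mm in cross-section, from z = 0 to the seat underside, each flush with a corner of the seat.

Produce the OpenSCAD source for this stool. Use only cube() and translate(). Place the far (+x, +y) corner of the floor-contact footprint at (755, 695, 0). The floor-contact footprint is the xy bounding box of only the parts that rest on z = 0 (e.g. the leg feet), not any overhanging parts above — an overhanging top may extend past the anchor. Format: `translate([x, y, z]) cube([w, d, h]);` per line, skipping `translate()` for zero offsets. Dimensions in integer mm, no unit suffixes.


translate([431, 368, 398]) cube([324, 327, 38]);
translate([431, 368, 0]) cube([26, 26, 398]);
translate([729, 368, 0]) cube([26, 26, 398]);
translate([431, 669, 0]) cube([26, 26, 398]);
translate([729, 669, 0]) cube([26, 26, 398]);


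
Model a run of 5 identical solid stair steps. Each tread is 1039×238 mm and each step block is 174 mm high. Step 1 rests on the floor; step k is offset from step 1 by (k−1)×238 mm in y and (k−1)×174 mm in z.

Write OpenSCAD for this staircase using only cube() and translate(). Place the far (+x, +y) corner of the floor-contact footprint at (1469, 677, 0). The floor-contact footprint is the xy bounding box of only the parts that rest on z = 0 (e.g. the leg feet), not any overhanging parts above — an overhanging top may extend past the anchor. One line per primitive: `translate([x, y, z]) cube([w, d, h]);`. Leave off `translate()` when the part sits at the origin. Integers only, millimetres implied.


translate([430, 439, 0]) cube([1039, 238, 174]);
translate([430, 677, 174]) cube([1039, 238, 174]);
translate([430, 915, 348]) cube([1039, 238, 174]);
translate([430, 1153, 522]) cube([1039, 238, 174]);
translate([430, 1391, 696]) cube([1039, 238, 174]);


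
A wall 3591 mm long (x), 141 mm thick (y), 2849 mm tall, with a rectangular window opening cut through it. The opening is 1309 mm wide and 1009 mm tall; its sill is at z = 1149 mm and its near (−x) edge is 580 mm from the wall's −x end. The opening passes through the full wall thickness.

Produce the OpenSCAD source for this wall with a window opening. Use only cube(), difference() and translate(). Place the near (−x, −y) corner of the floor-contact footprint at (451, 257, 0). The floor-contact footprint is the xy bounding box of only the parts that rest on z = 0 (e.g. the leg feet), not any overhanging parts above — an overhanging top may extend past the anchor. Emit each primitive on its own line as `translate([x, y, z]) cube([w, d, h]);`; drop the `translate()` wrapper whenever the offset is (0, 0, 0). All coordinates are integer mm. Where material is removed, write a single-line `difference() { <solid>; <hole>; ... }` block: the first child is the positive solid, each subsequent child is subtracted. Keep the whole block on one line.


difference() { translate([451, 257, 0]) cube([3591, 141, 2849]); translate([1031, 257, 1149]) cube([1309, 141, 1009]); }


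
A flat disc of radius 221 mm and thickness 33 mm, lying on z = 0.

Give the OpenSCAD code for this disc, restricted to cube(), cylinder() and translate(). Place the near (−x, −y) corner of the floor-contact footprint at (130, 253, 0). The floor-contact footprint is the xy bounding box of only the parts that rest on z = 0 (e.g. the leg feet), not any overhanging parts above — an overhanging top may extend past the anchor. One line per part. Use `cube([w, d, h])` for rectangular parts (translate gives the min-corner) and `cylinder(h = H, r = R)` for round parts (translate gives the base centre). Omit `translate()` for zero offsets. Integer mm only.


translate([351, 474, 0]) cylinder(h = 33, r = 221);


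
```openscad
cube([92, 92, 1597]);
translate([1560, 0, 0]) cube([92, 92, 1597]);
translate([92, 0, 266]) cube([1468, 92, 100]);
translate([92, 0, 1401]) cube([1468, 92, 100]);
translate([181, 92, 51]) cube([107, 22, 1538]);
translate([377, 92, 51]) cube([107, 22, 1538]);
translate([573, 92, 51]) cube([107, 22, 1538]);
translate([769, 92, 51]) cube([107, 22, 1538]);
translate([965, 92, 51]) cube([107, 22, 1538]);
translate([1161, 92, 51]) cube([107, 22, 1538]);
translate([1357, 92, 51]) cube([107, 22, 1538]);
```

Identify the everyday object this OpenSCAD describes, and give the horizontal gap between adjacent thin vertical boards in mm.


A fence section. The picket gap is 89 mm.

Two posts, two rails, 7 pickets — a fence section. Span 1468 mm holds 7 pickets of 107 mm with 8 equal gaps: ⌊(1468 − 7·107) / 8⌋ = 89 mm.


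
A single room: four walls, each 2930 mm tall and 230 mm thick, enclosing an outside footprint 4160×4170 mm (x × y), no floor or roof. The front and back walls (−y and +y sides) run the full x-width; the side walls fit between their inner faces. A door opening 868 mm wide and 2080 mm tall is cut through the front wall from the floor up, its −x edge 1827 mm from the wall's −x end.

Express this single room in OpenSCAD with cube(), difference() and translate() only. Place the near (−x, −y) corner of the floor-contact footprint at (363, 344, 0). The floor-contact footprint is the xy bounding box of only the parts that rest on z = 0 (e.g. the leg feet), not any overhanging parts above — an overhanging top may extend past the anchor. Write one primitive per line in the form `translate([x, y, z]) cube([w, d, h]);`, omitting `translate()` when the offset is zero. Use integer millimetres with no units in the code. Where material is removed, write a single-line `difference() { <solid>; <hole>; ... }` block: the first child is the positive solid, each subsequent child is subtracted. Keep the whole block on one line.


difference() { translate([363, 344, 0]) cube([4160, 230, 2930]); translate([2190, 344, 0]) cube([868, 230, 2080]); }
translate([363, 4284, 0]) cube([4160, 230, 2930]);
translate([363, 574, 0]) cube([230, 3710, 2930]);
translate([4293, 574, 0]) cube([230, 3710, 2930]);


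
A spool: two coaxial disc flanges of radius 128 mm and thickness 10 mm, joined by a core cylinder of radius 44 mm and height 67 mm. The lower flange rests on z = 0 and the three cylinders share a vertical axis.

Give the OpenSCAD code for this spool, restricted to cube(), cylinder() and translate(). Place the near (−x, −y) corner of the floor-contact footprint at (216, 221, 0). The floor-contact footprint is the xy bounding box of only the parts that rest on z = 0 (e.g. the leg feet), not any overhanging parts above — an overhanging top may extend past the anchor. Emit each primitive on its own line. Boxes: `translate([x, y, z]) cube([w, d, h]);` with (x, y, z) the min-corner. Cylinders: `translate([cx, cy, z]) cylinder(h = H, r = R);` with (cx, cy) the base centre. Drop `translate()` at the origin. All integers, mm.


translate([344, 349, 0]) cylinder(h = 10, r = 128);
translate([344, 349, 10]) cylinder(h = 67, r = 44);
translate([344, 349, 77]) cylinder(h = 10, r = 128);


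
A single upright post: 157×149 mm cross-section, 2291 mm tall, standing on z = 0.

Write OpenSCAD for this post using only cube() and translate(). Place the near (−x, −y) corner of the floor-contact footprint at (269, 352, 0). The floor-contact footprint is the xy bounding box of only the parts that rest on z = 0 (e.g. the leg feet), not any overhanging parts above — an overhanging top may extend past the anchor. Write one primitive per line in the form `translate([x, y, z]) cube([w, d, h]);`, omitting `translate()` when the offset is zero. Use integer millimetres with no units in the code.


translate([269, 352, 0]) cube([157, 149, 2291]);


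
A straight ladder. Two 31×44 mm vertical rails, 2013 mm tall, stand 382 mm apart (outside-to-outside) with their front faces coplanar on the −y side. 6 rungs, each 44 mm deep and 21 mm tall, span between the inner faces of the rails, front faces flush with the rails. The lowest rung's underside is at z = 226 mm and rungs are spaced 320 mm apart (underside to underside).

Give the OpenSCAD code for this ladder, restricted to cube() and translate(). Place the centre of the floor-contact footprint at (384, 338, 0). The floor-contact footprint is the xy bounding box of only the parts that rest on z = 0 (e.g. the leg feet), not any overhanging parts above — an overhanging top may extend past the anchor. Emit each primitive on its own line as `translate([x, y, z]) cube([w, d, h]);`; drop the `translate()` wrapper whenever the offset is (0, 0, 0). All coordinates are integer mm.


translate([193, 316, 0]) cube([31, 44, 2013]);
translate([544, 316, 0]) cube([31, 44, 2013]);
translate([224, 316, 226]) cube([320, 44, 21]);
translate([224, 316, 546]) cube([320, 44, 21]);
translate([224, 316, 866]) cube([320, 44, 21]);
translate([224, 316, 1186]) cube([320, 44, 21]);
translate([224, 316, 1506]) cube([320, 44, 21]);
translate([224, 316, 1826]) cube([320, 44, 21]);


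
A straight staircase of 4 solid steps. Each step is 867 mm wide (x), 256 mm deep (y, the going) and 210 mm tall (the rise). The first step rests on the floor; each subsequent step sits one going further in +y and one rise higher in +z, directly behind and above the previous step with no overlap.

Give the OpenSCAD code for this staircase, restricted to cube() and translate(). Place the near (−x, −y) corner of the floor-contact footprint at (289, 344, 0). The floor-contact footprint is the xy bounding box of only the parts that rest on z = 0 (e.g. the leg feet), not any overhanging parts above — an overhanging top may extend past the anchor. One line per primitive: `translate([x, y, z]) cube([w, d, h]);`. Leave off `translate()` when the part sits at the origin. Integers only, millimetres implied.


translate([289, 344, 0]) cube([867, 256, 210]);
translate([289, 600, 210]) cube([867, 256, 210]);
translate([289, 856, 420]) cube([867, 256, 210]);
translate([289, 1112, 630]) cube([867, 256, 210]);


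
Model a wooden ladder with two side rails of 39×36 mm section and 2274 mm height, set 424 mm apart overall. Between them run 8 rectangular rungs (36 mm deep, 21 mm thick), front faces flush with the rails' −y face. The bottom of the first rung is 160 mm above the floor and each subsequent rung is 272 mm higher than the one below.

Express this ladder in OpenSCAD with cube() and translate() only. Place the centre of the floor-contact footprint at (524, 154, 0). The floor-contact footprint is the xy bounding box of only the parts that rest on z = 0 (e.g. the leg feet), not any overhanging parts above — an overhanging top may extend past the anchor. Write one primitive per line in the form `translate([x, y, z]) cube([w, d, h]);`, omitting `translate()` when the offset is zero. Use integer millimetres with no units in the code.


// rung span = 424 - 2*39 = 346
// rung[k] z = 160 + k*272
translate([312, 136, 0]) cube([39, 36, 2274]);
translate([697, 136, 0]) cube([39, 36, 2274]);
translate([351, 136, 160]) cube([346, 36, 21]);
translate([351, 136, 432]) cube([346, 36, 21]);
translate([351, 136, 704]) cube([346, 36, 21]);
translate([351, 136, 976]) cube([346, 36, 21]);
translate([351, 136, 1248]) cube([346, 36, 21]);
translate([351, 136, 1520]) cube([346, 36, 21]);
translate([351, 136, 1792]) cube([346, 36, 21]);
translate([351, 136, 2064]) cube([346, 36, 21]);


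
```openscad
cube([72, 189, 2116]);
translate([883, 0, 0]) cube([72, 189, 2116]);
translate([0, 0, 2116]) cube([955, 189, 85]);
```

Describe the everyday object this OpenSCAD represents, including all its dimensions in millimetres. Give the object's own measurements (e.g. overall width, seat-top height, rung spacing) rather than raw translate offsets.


A door frame. The clear opening is 811 mm wide and 2116 mm high. Two 72 mm wide jambs, 189 mm deep, stand either side of the opening from the floor to the top of the opening. A 85 mm thick head sits across the top of both jambs, spanning the full outside width of the frame.


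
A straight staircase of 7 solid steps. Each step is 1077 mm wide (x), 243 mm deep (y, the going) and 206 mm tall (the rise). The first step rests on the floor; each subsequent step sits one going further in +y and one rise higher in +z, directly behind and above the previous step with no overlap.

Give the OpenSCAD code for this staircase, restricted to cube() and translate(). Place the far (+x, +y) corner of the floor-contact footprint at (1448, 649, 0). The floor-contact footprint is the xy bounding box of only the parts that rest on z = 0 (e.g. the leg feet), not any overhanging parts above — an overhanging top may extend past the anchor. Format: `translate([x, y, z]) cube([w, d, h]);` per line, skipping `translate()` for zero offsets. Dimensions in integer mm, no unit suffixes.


translate([371, 406, 0]) cube([1077, 243, 206]);
translate([371, 649, 206]) cube([1077, 243, 206]);
translate([371, 892, 412]) cube([1077, 243, 206]);
translate([371, 1135, 618]) cube([1077, 243, 206]);
translate([371, 1378, 824]) cube([1077, 243, 206]);
translate([371, 1621, 1030]) cube([1077, 243, 206]);
translate([371, 1864, 1236]) cube([1077, 243, 206]);


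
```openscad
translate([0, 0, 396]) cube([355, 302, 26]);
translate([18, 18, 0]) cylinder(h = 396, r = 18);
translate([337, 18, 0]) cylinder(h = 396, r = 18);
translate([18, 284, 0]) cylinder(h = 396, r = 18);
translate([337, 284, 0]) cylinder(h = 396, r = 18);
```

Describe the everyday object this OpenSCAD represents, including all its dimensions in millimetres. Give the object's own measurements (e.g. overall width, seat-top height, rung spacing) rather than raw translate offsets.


A four-legged stool. The seat is a 355×302×26 mm slab whose top surface is at z = 422 mm; four round legs, each 36 mm in diameter, run from the floor (z = 0) to the underside of the seat, each leg's axis is inset half a diameter from the nearest pair of seat edges (so the leg's bounding box is flush with the corner).


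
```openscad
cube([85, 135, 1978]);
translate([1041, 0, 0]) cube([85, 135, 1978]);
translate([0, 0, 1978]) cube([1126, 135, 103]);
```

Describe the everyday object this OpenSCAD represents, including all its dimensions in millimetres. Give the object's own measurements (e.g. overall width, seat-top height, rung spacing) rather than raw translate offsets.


A door frame. The clear opening is 956 mm wide and 1978 mm high. Two 85 mm wide jambs, 135 mm deep, stand either side of the opening from the floor to the top of the opening. A 103 mm thick head sits across the top of both jambs, spanning the full outside width of the frame.


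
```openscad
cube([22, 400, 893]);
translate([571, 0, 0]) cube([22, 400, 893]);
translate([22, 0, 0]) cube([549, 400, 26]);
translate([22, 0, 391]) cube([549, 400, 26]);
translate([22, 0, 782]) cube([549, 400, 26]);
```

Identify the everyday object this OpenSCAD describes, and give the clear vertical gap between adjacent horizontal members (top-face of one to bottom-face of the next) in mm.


A bookshelf. The clear shelf gap is 365 mm.

Two tall side panels with 3 horizontal boards between them — a bookshelf. The first two shelf undersides are at z = 0 and z = 391; with shelf thickness 26, the clear gap is 391 − 0 − 26 = 365 mm.


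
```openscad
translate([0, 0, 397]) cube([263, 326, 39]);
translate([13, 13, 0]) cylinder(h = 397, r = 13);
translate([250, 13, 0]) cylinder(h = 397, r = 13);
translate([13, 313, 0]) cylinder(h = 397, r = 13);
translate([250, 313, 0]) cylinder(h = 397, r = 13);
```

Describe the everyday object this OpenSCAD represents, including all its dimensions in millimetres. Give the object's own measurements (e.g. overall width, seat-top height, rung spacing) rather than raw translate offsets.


A four-legged stool. The seat is a 263×326×39 mm slab whose top surface is at z = 436 mm; four round legs, each 26 mm in diameter, run from the floor (z = 0) to the underside of the seat, each leg's axis is inset half a diameter from the nearest pair of seat edges (so the leg's bounding box is flush with the corner).


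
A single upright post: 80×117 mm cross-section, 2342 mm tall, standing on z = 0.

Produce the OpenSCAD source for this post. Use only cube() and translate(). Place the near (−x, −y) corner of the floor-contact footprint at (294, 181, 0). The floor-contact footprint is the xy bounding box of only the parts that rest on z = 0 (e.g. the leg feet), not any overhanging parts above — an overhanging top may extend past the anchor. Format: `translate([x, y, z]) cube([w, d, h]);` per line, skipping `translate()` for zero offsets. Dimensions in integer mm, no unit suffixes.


translate([294, 181, 0]) cube([80, 117, 2342]);


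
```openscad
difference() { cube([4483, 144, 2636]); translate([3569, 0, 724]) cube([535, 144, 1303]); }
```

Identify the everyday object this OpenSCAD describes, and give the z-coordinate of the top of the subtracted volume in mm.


A wall with a window opening. The window head height is 2027 mm.

A wall with a rectangular opening subtracted — a window. Sill at z = 724, opening 1303 mm tall, so the head is at 724 + 1303 = 2027 mm.


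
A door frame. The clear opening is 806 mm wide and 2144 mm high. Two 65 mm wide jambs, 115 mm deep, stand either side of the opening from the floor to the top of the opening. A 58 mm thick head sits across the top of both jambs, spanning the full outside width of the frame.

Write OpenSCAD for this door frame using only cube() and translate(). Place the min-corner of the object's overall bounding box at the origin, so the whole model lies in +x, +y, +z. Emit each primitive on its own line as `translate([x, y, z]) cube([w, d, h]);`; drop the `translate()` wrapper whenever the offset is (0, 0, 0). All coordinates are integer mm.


cube([65, 115, 2144]);
translate([871, 0, 0]) cube([65, 115, 2144]);
translate([0, 0, 2144]) cube([936, 115, 58]);


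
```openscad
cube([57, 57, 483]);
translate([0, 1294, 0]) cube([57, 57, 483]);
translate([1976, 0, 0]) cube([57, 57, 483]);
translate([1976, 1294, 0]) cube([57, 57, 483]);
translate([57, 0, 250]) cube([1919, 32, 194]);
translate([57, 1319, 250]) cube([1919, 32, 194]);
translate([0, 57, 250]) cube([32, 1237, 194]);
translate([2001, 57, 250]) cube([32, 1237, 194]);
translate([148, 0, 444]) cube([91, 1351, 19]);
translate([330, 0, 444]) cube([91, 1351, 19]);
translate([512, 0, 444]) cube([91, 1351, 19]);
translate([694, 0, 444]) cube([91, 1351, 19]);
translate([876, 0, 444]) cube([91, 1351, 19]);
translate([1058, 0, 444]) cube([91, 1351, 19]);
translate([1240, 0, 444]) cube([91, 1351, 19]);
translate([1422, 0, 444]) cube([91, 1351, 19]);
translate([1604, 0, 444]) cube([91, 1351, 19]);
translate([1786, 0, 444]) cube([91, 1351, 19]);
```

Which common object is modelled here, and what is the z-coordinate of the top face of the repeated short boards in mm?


A bed frame. The slat-top height is 463 mm.

Four posts, four rails, and a row of slats — a bed frame. Slats sit on the rails at z = 250 + 194 = 444; with slat thickness 19, the top is 463 mm.


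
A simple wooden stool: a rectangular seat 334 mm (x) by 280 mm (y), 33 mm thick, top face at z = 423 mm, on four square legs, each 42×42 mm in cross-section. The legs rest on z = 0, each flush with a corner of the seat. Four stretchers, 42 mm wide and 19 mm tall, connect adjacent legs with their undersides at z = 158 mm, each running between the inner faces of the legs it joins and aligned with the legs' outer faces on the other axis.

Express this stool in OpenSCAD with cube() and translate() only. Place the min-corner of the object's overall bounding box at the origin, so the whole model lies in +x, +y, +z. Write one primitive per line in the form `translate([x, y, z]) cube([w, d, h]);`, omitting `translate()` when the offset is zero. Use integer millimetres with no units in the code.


// leg_h = 423 - 33 = 390
// stretcher span = 334 - 2*42 = 250
translate([0, 0, 390]) cube([334, 280, 33]);
cube([42, 42, 390]);
translate([292, 0, 0]) cube([42, 42, 390]);
translate([0, 238, 0]) cube([42, 42, 390]);
translate([292, 238, 0]) cube([42, 42, 390]);
translate([42, 0, 158]) cube([250, 42, 19]);
translate([42, 238, 158]) cube([250, 42, 19]);
translate([0, 42, 158]) cube([42, 196, 19]);
translate([292, 42, 158]) cube([42, 196, 19]);


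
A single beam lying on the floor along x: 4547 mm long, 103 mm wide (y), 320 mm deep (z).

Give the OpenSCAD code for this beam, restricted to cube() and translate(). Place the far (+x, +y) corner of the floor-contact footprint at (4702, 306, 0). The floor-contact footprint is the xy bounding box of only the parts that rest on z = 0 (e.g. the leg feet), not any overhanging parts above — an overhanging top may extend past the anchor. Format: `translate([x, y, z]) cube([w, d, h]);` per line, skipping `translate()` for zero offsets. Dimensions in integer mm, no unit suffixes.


translate([155, 203, 0]) cube([4547, 103, 320]);


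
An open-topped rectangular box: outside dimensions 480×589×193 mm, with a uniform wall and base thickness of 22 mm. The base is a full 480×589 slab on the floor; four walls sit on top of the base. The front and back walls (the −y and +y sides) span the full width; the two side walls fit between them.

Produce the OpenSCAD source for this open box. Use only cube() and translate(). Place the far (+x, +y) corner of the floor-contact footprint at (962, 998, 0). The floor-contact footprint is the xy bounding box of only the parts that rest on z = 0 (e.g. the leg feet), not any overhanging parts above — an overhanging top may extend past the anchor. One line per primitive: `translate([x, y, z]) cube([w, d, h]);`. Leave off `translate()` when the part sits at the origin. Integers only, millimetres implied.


translate([482, 409, 0]) cube([480, 589, 22]);
translate([482, 409, 22]) cube([480, 22, 171]);
translate([482, 976, 22]) cube([480, 22, 171]);
translate([482, 431, 22]) cube([22, 545, 171]);
translate([940, 431, 22]) cube([22, 545, 171]);


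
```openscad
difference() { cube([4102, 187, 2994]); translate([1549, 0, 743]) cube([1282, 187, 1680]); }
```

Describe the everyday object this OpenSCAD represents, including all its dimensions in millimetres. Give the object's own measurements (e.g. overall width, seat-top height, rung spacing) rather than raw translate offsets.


A wall 4102 mm long (x), 187 mm thick (y), 2994 mm tall, with a rectangular window opening cut through it. The opening is 1282 mm wide and 1680 mm tall; its sill is at z = 743 mm and its near (−x) edge is 1549 mm from the wall's −x end. The opening passes through the full wall thickness.


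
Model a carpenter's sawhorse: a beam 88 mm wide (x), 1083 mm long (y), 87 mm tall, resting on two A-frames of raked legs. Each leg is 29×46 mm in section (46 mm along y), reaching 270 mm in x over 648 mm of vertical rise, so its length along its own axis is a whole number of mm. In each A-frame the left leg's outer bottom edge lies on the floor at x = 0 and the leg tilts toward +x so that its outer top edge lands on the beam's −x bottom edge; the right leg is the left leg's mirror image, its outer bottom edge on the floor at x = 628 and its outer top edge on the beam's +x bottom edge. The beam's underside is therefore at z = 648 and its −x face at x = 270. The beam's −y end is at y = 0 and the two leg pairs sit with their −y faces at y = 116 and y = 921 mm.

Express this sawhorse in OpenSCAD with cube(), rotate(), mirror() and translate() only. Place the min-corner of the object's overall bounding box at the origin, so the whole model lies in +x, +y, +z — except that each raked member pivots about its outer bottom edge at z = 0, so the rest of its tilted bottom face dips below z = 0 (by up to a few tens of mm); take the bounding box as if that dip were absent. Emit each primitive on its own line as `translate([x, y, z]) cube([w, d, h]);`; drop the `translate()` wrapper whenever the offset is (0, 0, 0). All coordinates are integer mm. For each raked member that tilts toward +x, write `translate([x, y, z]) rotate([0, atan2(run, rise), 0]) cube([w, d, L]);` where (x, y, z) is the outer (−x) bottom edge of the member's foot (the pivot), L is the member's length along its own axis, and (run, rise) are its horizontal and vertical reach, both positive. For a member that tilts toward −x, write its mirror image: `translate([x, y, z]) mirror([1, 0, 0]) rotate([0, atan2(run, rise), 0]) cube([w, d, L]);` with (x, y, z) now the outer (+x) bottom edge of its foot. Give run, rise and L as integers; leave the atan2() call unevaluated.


// leg length = √(270² + 648²) = 702
// right-leg outer foot x = 2·270 + 88 = 628
// beam min-corner = (270, 0, 648)
translate([270, 0, 648]) cube([88, 1083, 87]);
translate([0, 116, 0]) rotate([0, atan2(270, 648), 0]) cube([29, 46, 702]);
translate([628, 116, 0]) mirror([1, 0, 0]) rotate([0, atan2(270, 648), 0]) cube([29, 46, 702]);
translate([0, 921, 0]) rotate([0, atan2(270, 648), 0]) cube([29, 46, 702]);
translate([628, 921, 0]) mirror([1, 0, 0]) rotate([0, atan2(270, 648), 0]) cube([29, 46, 702]);


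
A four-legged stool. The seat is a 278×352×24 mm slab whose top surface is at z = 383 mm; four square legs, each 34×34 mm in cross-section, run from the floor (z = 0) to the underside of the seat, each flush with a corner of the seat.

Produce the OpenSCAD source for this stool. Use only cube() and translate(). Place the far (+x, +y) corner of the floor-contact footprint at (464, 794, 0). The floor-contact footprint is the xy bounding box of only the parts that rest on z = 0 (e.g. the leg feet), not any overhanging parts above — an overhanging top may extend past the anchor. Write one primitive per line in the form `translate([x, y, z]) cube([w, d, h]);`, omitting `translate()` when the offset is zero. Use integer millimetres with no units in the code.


translate([186, 442, 359]) cube([278, 352, 24]);
translate([186, 442, 0]) cube([34, 34, 359]);
translate([430, 442, 0]) cube([34, 34, 359]);
translate([186, 760, 0]) cube([34, 34, 359]);
translate([430, 760, 0]) cube([34, 34, 359]);


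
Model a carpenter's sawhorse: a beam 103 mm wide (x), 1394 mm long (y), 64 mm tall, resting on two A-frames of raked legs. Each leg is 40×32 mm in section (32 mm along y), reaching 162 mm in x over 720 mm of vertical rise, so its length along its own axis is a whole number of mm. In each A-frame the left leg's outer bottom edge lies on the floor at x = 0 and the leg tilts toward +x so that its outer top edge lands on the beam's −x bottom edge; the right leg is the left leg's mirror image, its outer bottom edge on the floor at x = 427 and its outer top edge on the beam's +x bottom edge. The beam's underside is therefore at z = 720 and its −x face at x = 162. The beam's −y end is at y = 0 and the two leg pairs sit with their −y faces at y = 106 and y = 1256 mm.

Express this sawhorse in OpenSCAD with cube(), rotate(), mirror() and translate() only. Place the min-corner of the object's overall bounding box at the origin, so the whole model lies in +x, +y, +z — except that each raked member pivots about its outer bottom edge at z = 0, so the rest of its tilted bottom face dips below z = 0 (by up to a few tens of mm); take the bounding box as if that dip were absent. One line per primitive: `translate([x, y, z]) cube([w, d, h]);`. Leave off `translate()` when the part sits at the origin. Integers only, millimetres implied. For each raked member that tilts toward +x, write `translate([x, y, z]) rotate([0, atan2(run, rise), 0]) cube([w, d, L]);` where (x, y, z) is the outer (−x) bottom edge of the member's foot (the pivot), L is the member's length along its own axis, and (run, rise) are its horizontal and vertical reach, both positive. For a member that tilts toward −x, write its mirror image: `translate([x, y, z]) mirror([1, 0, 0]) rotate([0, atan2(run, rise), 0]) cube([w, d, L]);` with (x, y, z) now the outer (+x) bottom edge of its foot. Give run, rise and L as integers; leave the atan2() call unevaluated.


translate([162, 0, 720]) cube([103, 1394, 64]);
translate([0, 106, 0]) rotate([0, atan2(162, 720), 0]) cube([40, 32, 738]);
translate([427, 106, 0]) mirror([1, 0, 0]) rotate([0, atan2(162, 720), 0]) cube([40, 32, 738]);
translate([0, 1256, 0]) rotate([0, atan2(162, 720), 0]) cube([40, 32, 738]);
translate([427, 1256, 0]) mirror([1, 0, 0]) rotate([0, atan2(162, 720), 0]) cube([40, 32, 738]);


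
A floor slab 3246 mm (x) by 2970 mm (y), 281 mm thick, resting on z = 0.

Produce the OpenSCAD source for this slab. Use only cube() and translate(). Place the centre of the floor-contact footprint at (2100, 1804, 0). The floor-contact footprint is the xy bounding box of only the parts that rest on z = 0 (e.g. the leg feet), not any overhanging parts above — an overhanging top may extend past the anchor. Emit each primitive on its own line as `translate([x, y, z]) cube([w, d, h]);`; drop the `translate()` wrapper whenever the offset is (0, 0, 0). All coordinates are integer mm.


translate([477, 319, 0]) cube([3246, 2970, 281]);


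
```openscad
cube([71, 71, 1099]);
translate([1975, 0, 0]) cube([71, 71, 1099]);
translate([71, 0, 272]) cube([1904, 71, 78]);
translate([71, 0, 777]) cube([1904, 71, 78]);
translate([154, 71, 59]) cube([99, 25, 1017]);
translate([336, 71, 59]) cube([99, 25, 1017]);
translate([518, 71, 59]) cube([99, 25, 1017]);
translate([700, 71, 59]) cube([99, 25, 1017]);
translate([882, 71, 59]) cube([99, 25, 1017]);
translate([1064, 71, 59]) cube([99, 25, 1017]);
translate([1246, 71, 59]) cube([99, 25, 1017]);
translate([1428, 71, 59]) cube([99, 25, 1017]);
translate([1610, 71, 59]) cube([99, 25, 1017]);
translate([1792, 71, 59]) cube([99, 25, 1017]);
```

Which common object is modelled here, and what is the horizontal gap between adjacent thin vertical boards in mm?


A fence section. The picket gap is 83 mm.

Two posts, two rails, 10 pickets — a fence section. Span 1904 mm holds 10 pickets of 99 mm with 11 equal gaps: ⌊(1904 − 10·99) / 11⌋ = 83 mm.


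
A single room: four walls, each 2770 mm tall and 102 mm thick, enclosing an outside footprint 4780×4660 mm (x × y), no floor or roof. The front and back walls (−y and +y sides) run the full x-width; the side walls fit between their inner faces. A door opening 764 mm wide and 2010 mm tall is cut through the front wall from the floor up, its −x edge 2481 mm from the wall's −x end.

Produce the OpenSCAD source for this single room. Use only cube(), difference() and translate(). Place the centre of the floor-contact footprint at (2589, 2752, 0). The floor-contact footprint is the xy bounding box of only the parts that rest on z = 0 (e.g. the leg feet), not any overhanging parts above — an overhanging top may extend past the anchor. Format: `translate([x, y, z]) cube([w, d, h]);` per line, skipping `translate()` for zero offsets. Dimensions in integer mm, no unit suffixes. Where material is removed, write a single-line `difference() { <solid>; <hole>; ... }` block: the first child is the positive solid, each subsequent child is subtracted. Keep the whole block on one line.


difference() { translate([199, 422, 0]) cube([4780, 102, 2770]); translate([2680, 422, 0]) cube([764, 102, 2010]); }
translate([199, 4980, 0]) cube([4780, 102, 2770]);
translate([199, 524, 0]) cube([102, 4456, 2770]);
translate([4877, 524, 0]) cube([102, 4456, 2770]);


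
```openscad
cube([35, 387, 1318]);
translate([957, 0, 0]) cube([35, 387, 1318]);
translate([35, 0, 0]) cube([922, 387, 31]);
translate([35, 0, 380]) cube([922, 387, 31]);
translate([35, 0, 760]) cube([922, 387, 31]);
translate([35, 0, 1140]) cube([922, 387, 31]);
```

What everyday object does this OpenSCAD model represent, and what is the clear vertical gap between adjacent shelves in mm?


A bookshelf. The clear shelf gap is 349 mm.

Two tall side panels with 4 horizontal boards between them — a bookshelf. The first two shelf undersides are at z = 0 and z = 380; with shelf thickness 31, the clear gap is 380 − 0 − 31 = 349 mm.


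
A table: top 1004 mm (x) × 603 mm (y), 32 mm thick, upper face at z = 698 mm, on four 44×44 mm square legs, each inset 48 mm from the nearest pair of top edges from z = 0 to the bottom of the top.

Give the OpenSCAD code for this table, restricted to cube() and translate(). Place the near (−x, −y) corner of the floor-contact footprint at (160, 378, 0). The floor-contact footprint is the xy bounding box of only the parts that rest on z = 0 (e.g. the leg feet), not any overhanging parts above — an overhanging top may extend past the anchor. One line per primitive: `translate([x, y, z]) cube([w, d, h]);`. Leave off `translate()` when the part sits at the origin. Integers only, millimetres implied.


translate([112, 330, 666]) cube([1004, 603, 32]);
translate([160, 378, 0]) cube([44, 44, 666]);
translate([1024, 378, 0]) cube([44, 44, 666]);
translate([160, 841, 0]) cube([44, 44, 666]);
translate([1024, 841, 0]) cube([44, 44, 666]);


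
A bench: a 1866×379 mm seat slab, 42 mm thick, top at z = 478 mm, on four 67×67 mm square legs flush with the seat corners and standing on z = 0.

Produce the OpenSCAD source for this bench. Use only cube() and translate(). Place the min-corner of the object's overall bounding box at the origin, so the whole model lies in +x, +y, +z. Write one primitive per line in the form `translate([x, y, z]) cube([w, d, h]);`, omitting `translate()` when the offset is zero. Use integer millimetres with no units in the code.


translate([0, 0, 436]) cube([1866, 379, 42]);
cube([67, 67, 436]);
translate([0, 312, 0]) cube([67, 67, 436]);
translate([1799, 0, 0]) cube([67, 67, 436]);
translate([1799, 312, 0]) cube([67, 67, 436]);


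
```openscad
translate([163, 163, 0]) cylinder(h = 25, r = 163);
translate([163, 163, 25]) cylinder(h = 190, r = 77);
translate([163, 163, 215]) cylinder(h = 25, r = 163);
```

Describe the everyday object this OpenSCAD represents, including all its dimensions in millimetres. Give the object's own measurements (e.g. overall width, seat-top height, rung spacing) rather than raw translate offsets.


A spool: two coaxial disc flanges of radius 163 mm and thickness 25 mm, joined by a core cylinder of radius 77 mm and height 190 mm. The lower flange rests on z = 0 and the three cylinders share a vertical axis.


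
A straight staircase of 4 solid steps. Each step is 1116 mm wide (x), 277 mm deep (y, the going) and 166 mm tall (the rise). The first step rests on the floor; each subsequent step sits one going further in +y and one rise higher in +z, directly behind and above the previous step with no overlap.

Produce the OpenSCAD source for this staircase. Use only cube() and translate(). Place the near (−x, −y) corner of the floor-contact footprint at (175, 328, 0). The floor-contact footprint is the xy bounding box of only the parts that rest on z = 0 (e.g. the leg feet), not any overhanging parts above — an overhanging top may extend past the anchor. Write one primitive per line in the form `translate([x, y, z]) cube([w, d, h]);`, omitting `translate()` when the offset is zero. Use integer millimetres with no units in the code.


translate([175, 328, 0]) cube([1116, 277, 166]);
translate([175, 605, 166]) cube([1116, 277, 166]);
translate([175, 882, 332]) cube([1116, 277, 166]);
translate([175, 1159, 498]) cube([1116, 277, 166]);


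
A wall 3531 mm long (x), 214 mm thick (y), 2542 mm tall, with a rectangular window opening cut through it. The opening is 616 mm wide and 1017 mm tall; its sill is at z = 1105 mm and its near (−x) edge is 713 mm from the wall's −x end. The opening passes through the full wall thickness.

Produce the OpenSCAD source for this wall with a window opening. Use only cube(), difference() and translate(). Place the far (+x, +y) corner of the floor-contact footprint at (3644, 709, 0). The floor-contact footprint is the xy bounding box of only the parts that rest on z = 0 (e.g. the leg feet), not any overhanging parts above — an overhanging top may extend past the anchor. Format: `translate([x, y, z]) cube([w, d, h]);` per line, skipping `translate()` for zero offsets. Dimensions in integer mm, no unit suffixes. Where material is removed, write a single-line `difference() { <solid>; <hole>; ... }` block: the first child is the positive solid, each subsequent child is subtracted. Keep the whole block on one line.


difference() { translate([113, 495, 0]) cube([3531, 214, 2542]); translate([826, 495, 1105]) cube([616, 214, 1017]); }


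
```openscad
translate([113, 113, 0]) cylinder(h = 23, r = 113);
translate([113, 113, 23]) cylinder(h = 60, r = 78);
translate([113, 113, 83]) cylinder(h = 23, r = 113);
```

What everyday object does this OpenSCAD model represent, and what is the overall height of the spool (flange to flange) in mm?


A spool. The overall height is 106 mm.

Three coaxial cylinders, large–small–large — a spool. Two 23 mm flanges and a 60 mm core give 23 + 60 + 23 = 106 mm.


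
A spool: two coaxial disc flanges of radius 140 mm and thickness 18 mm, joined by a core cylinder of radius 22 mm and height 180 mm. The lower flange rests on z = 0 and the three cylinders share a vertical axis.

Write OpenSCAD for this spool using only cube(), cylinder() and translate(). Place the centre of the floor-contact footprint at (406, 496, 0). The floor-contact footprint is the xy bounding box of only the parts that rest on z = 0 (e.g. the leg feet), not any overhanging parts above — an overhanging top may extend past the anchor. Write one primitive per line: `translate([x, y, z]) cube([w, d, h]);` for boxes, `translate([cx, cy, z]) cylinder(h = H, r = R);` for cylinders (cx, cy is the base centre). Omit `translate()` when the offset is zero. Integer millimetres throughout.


translate([406, 496, 0]) cylinder(h = 18, r = 140);
translate([406, 496, 18]) cylinder(h = 180, r = 22);
translate([406, 496, 198]) cylinder(h = 18, r = 140);


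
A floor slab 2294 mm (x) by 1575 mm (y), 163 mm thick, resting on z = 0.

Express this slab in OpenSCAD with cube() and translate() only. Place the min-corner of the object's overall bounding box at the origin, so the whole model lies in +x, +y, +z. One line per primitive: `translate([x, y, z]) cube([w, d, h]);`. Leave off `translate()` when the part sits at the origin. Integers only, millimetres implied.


cube([2294, 1575, 163]);


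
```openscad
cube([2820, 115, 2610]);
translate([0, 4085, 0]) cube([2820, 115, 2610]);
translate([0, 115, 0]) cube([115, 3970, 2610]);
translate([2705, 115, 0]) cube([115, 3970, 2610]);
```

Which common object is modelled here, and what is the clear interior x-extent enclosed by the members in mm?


A house (or room) frame. The interior width is 2590 mm.

Four 2610 mm walls enclosing a rectangle with no floor or roof — a room or house frame. Outside width is 2820 mm and wall thickness is 115 mm, so the interior width is 2820 − 2 × 115 = 2590 mm.


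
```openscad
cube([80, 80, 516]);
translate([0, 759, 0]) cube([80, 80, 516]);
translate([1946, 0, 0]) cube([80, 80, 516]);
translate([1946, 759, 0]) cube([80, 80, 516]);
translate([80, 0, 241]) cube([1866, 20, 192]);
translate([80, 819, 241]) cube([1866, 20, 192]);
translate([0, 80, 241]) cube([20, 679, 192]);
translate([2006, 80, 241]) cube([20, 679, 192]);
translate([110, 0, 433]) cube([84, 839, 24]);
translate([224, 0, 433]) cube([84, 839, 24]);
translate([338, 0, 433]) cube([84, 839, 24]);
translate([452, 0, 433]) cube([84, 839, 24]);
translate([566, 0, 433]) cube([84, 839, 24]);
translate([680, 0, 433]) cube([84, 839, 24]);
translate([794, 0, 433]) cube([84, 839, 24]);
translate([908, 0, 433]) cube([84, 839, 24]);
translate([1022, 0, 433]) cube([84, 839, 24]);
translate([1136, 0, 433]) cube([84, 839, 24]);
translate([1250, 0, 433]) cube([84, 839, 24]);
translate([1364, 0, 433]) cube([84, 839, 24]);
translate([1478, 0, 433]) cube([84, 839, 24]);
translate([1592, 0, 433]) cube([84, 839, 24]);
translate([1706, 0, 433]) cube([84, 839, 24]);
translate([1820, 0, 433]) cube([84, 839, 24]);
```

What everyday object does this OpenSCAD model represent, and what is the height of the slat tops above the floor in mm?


A bed frame. The slat-top height is 457 mm.

Four posts, four rails, and a row of slats — a bed frame. Slats sit on the rails at z = 241 + 192 = 433; with slat thickness 24, the top is 457 mm.
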